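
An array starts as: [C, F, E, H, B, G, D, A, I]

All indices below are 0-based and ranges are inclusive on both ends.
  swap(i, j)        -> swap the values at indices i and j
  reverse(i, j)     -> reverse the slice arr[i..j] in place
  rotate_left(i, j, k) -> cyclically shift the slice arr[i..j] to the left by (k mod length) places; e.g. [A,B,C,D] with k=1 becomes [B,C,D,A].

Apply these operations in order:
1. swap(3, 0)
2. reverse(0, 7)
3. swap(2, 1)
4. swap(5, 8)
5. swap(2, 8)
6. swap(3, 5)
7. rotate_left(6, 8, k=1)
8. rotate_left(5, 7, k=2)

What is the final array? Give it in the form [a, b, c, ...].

After 1 (swap(3, 0)): [H, F, E, C, B, G, D, A, I]
After 2 (reverse(0, 7)): [A, D, G, B, C, E, F, H, I]
After 3 (swap(2, 1)): [A, G, D, B, C, E, F, H, I]
After 4 (swap(5, 8)): [A, G, D, B, C, I, F, H, E]
After 5 (swap(2, 8)): [A, G, E, B, C, I, F, H, D]
After 6 (swap(3, 5)): [A, G, E, I, C, B, F, H, D]
After 7 (rotate_left(6, 8, k=1)): [A, G, E, I, C, B, H, D, F]
After 8 (rotate_left(5, 7, k=2)): [A, G, E, I, C, D, B, H, F]

Answer: [A, G, E, I, C, D, B, H, F]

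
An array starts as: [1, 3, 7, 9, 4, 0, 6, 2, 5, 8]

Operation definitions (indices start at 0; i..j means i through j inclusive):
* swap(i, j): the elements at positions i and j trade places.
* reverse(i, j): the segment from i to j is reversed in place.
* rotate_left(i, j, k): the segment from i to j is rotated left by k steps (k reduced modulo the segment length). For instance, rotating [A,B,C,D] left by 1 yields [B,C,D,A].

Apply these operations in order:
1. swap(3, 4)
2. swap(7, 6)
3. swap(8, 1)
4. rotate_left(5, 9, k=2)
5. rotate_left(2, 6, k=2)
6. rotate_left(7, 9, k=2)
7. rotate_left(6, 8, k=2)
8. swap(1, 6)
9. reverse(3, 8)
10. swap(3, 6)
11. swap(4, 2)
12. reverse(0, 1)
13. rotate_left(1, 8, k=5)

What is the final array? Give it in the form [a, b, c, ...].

After 1 (swap(3, 4)): [1, 3, 7, 4, 9, 0, 6, 2, 5, 8]
After 2 (swap(7, 6)): [1, 3, 7, 4, 9, 0, 2, 6, 5, 8]
After 3 (swap(8, 1)): [1, 5, 7, 4, 9, 0, 2, 6, 3, 8]
After 4 (rotate_left(5, 9, k=2)): [1, 5, 7, 4, 9, 6, 3, 8, 0, 2]
After 5 (rotate_left(2, 6, k=2)): [1, 5, 9, 6, 3, 7, 4, 8, 0, 2]
After 6 (rotate_left(7, 9, k=2)): [1, 5, 9, 6, 3, 7, 4, 2, 8, 0]
After 7 (rotate_left(6, 8, k=2)): [1, 5, 9, 6, 3, 7, 8, 4, 2, 0]
After 8 (swap(1, 6)): [1, 8, 9, 6, 3, 7, 5, 4, 2, 0]
After 9 (reverse(3, 8)): [1, 8, 9, 2, 4, 5, 7, 3, 6, 0]
After 10 (swap(3, 6)): [1, 8, 9, 7, 4, 5, 2, 3, 6, 0]
After 11 (swap(4, 2)): [1, 8, 4, 7, 9, 5, 2, 3, 6, 0]
After 12 (reverse(0, 1)): [8, 1, 4, 7, 9, 5, 2, 3, 6, 0]
After 13 (rotate_left(1, 8, k=5)): [8, 2, 3, 6, 1, 4, 7, 9, 5, 0]

Answer: [8, 2, 3, 6, 1, 4, 7, 9, 5, 0]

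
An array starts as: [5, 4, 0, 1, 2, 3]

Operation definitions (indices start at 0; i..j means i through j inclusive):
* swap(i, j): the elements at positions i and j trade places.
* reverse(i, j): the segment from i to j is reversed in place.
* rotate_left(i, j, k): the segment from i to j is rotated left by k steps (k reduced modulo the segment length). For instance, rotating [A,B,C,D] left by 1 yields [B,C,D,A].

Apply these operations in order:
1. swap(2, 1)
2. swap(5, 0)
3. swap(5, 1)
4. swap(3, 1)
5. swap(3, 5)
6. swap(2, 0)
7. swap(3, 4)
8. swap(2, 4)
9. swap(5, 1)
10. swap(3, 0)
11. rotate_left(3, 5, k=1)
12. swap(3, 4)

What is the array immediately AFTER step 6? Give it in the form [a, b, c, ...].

Answer: [4, 1, 3, 0, 2, 5]

Derivation:
After 1 (swap(2, 1)): [5, 0, 4, 1, 2, 3]
After 2 (swap(5, 0)): [3, 0, 4, 1, 2, 5]
After 3 (swap(5, 1)): [3, 5, 4, 1, 2, 0]
After 4 (swap(3, 1)): [3, 1, 4, 5, 2, 0]
After 5 (swap(3, 5)): [3, 1, 4, 0, 2, 5]
After 6 (swap(2, 0)): [4, 1, 3, 0, 2, 5]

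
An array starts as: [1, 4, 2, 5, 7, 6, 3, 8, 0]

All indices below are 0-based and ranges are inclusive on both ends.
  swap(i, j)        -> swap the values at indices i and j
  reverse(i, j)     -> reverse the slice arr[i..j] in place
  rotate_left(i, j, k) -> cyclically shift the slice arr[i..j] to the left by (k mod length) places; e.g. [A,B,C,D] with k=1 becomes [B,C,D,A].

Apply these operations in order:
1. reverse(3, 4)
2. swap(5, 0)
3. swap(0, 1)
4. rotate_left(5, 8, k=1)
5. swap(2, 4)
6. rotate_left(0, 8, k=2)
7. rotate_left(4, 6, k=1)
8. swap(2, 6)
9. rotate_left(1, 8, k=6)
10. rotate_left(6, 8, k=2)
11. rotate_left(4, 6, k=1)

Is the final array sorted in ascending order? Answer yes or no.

After 1 (reverse(3, 4)): [1, 4, 2, 7, 5, 6, 3, 8, 0]
After 2 (swap(5, 0)): [6, 4, 2, 7, 5, 1, 3, 8, 0]
After 3 (swap(0, 1)): [4, 6, 2, 7, 5, 1, 3, 8, 0]
After 4 (rotate_left(5, 8, k=1)): [4, 6, 2, 7, 5, 3, 8, 0, 1]
After 5 (swap(2, 4)): [4, 6, 5, 7, 2, 3, 8, 0, 1]
After 6 (rotate_left(0, 8, k=2)): [5, 7, 2, 3, 8, 0, 1, 4, 6]
After 7 (rotate_left(4, 6, k=1)): [5, 7, 2, 3, 0, 1, 8, 4, 6]
After 8 (swap(2, 6)): [5, 7, 8, 3, 0, 1, 2, 4, 6]
After 9 (rotate_left(1, 8, k=6)): [5, 4, 6, 7, 8, 3, 0, 1, 2]
After 10 (rotate_left(6, 8, k=2)): [5, 4, 6, 7, 8, 3, 2, 0, 1]
After 11 (rotate_left(4, 6, k=1)): [5, 4, 6, 7, 3, 2, 8, 0, 1]

Answer: no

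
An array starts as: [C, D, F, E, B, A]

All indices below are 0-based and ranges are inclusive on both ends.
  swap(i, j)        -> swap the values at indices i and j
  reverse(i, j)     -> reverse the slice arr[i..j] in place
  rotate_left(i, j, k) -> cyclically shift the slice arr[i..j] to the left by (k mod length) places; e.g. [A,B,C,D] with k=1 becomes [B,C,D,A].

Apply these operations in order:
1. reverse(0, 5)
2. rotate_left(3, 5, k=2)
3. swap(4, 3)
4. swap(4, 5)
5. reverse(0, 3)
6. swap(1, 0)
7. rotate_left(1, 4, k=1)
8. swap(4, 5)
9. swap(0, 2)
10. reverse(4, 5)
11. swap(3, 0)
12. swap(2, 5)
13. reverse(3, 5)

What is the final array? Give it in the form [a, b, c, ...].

Answer: [D, B, C, E, F, A]

Derivation:
After 1 (reverse(0, 5)): [A, B, E, F, D, C]
After 2 (rotate_left(3, 5, k=2)): [A, B, E, C, F, D]
After 3 (swap(4, 3)): [A, B, E, F, C, D]
After 4 (swap(4, 5)): [A, B, E, F, D, C]
After 5 (reverse(0, 3)): [F, E, B, A, D, C]
After 6 (swap(1, 0)): [E, F, B, A, D, C]
After 7 (rotate_left(1, 4, k=1)): [E, B, A, D, F, C]
After 8 (swap(4, 5)): [E, B, A, D, C, F]
After 9 (swap(0, 2)): [A, B, E, D, C, F]
After 10 (reverse(4, 5)): [A, B, E, D, F, C]
After 11 (swap(3, 0)): [D, B, E, A, F, C]
After 12 (swap(2, 5)): [D, B, C, A, F, E]
After 13 (reverse(3, 5)): [D, B, C, E, F, A]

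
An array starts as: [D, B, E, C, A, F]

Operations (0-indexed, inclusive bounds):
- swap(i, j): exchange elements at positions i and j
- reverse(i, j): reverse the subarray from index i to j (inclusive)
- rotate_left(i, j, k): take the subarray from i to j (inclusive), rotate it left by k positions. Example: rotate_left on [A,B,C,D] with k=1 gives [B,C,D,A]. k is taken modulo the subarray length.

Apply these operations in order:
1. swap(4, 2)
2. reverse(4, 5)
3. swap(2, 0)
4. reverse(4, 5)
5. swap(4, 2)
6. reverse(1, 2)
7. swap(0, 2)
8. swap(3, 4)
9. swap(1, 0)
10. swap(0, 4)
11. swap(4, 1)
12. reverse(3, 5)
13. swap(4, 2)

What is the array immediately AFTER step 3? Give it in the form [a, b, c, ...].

Answer: [A, B, D, C, F, E]

Derivation:
After 1 (swap(4, 2)): [D, B, A, C, E, F]
After 2 (reverse(4, 5)): [D, B, A, C, F, E]
After 3 (swap(2, 0)): [A, B, D, C, F, E]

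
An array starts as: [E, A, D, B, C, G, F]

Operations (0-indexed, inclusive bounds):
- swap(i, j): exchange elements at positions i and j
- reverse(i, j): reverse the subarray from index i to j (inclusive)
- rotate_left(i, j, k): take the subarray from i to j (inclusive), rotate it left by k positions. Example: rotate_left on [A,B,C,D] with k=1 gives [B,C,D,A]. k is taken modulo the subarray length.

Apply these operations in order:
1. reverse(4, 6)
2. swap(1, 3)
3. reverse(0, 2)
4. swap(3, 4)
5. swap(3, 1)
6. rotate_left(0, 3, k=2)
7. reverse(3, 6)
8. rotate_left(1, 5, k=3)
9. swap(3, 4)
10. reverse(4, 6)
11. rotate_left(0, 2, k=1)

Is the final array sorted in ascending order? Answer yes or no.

Answer: no

Derivation:
After 1 (reverse(4, 6)): [E, A, D, B, F, G, C]
After 2 (swap(1, 3)): [E, B, D, A, F, G, C]
After 3 (reverse(0, 2)): [D, B, E, A, F, G, C]
After 4 (swap(3, 4)): [D, B, E, F, A, G, C]
After 5 (swap(3, 1)): [D, F, E, B, A, G, C]
After 6 (rotate_left(0, 3, k=2)): [E, B, D, F, A, G, C]
After 7 (reverse(3, 6)): [E, B, D, C, G, A, F]
After 8 (rotate_left(1, 5, k=3)): [E, G, A, B, D, C, F]
After 9 (swap(3, 4)): [E, G, A, D, B, C, F]
After 10 (reverse(4, 6)): [E, G, A, D, F, C, B]
After 11 (rotate_left(0, 2, k=1)): [G, A, E, D, F, C, B]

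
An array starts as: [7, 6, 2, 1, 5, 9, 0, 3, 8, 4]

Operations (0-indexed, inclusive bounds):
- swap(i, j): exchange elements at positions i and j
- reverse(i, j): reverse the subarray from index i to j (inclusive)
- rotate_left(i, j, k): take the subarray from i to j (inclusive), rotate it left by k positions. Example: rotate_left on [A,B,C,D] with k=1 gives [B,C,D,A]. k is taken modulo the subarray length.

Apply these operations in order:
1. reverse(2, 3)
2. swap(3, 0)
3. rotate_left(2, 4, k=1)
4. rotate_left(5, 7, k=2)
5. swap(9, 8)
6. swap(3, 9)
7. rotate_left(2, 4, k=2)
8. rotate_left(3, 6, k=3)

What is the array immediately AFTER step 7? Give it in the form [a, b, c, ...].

Answer: [2, 6, 1, 7, 8, 3, 9, 0, 4, 5]

Derivation:
After 1 (reverse(2, 3)): [7, 6, 1, 2, 5, 9, 0, 3, 8, 4]
After 2 (swap(3, 0)): [2, 6, 1, 7, 5, 9, 0, 3, 8, 4]
After 3 (rotate_left(2, 4, k=1)): [2, 6, 7, 5, 1, 9, 0, 3, 8, 4]
After 4 (rotate_left(5, 7, k=2)): [2, 6, 7, 5, 1, 3, 9, 0, 8, 4]
After 5 (swap(9, 8)): [2, 6, 7, 5, 1, 3, 9, 0, 4, 8]
After 6 (swap(3, 9)): [2, 6, 7, 8, 1, 3, 9, 0, 4, 5]
After 7 (rotate_left(2, 4, k=2)): [2, 6, 1, 7, 8, 3, 9, 0, 4, 5]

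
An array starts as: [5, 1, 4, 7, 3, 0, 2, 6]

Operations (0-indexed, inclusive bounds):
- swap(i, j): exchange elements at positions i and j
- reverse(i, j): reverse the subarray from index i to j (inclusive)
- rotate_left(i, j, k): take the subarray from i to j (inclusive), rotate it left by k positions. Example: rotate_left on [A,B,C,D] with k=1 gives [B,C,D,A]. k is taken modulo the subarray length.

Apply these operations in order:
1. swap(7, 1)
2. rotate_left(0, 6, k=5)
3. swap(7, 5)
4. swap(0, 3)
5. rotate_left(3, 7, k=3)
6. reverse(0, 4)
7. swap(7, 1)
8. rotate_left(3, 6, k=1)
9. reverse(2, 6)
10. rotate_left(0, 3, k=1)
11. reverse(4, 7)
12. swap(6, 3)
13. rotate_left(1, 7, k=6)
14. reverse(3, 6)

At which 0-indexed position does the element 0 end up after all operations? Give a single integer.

Answer: 1

Derivation:
After 1 (swap(7, 1)): [5, 6, 4, 7, 3, 0, 2, 1]
After 2 (rotate_left(0, 6, k=5)): [0, 2, 5, 6, 4, 7, 3, 1]
After 3 (swap(7, 5)): [0, 2, 5, 6, 4, 1, 3, 7]
After 4 (swap(0, 3)): [6, 2, 5, 0, 4, 1, 3, 7]
After 5 (rotate_left(3, 7, k=3)): [6, 2, 5, 3, 7, 0, 4, 1]
After 6 (reverse(0, 4)): [7, 3, 5, 2, 6, 0, 4, 1]
After 7 (swap(7, 1)): [7, 1, 5, 2, 6, 0, 4, 3]
After 8 (rotate_left(3, 6, k=1)): [7, 1, 5, 6, 0, 4, 2, 3]
After 9 (reverse(2, 6)): [7, 1, 2, 4, 0, 6, 5, 3]
After 10 (rotate_left(0, 3, k=1)): [1, 2, 4, 7, 0, 6, 5, 3]
After 11 (reverse(4, 7)): [1, 2, 4, 7, 3, 5, 6, 0]
After 12 (swap(6, 3)): [1, 2, 4, 6, 3, 5, 7, 0]
After 13 (rotate_left(1, 7, k=6)): [1, 0, 2, 4, 6, 3, 5, 7]
After 14 (reverse(3, 6)): [1, 0, 2, 5, 3, 6, 4, 7]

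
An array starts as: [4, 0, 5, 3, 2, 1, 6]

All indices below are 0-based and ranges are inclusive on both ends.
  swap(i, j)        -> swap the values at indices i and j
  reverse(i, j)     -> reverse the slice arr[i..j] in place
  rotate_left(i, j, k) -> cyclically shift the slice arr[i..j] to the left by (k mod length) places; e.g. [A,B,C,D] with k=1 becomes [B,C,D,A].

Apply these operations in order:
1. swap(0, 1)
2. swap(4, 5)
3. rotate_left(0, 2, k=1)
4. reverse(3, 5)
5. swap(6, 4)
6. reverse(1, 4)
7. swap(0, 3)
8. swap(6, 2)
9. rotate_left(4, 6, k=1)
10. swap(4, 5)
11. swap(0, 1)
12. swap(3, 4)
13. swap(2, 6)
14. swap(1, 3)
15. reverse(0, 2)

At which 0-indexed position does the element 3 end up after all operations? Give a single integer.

Answer: 5

Derivation:
After 1 (swap(0, 1)): [0, 4, 5, 3, 2, 1, 6]
After 2 (swap(4, 5)): [0, 4, 5, 3, 1, 2, 6]
After 3 (rotate_left(0, 2, k=1)): [4, 5, 0, 3, 1, 2, 6]
After 4 (reverse(3, 5)): [4, 5, 0, 2, 1, 3, 6]
After 5 (swap(6, 4)): [4, 5, 0, 2, 6, 3, 1]
After 6 (reverse(1, 4)): [4, 6, 2, 0, 5, 3, 1]
After 7 (swap(0, 3)): [0, 6, 2, 4, 5, 3, 1]
After 8 (swap(6, 2)): [0, 6, 1, 4, 5, 3, 2]
After 9 (rotate_left(4, 6, k=1)): [0, 6, 1, 4, 3, 2, 5]
After 10 (swap(4, 5)): [0, 6, 1, 4, 2, 3, 5]
After 11 (swap(0, 1)): [6, 0, 1, 4, 2, 3, 5]
After 12 (swap(3, 4)): [6, 0, 1, 2, 4, 3, 5]
After 13 (swap(2, 6)): [6, 0, 5, 2, 4, 3, 1]
After 14 (swap(1, 3)): [6, 2, 5, 0, 4, 3, 1]
After 15 (reverse(0, 2)): [5, 2, 6, 0, 4, 3, 1]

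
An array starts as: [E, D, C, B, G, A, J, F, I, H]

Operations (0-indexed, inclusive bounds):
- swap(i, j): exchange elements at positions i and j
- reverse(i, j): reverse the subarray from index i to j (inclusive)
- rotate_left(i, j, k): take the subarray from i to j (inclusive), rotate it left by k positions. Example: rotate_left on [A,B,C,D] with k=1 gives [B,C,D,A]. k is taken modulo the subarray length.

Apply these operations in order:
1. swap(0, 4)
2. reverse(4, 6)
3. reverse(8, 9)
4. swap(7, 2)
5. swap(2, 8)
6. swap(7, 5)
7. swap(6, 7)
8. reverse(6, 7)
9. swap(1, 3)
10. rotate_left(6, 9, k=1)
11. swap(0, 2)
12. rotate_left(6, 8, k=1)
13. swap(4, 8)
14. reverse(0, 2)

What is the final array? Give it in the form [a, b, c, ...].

Answer: [G, B, H, D, A, C, F, I, J, E]

Derivation:
After 1 (swap(0, 4)): [G, D, C, B, E, A, J, F, I, H]
After 2 (reverse(4, 6)): [G, D, C, B, J, A, E, F, I, H]
After 3 (reverse(8, 9)): [G, D, C, B, J, A, E, F, H, I]
After 4 (swap(7, 2)): [G, D, F, B, J, A, E, C, H, I]
After 5 (swap(2, 8)): [G, D, H, B, J, A, E, C, F, I]
After 6 (swap(7, 5)): [G, D, H, B, J, C, E, A, F, I]
After 7 (swap(6, 7)): [G, D, H, B, J, C, A, E, F, I]
After 8 (reverse(6, 7)): [G, D, H, B, J, C, E, A, F, I]
After 9 (swap(1, 3)): [G, B, H, D, J, C, E, A, F, I]
After 10 (rotate_left(6, 9, k=1)): [G, B, H, D, J, C, A, F, I, E]
After 11 (swap(0, 2)): [H, B, G, D, J, C, A, F, I, E]
After 12 (rotate_left(6, 8, k=1)): [H, B, G, D, J, C, F, I, A, E]
After 13 (swap(4, 8)): [H, B, G, D, A, C, F, I, J, E]
After 14 (reverse(0, 2)): [G, B, H, D, A, C, F, I, J, E]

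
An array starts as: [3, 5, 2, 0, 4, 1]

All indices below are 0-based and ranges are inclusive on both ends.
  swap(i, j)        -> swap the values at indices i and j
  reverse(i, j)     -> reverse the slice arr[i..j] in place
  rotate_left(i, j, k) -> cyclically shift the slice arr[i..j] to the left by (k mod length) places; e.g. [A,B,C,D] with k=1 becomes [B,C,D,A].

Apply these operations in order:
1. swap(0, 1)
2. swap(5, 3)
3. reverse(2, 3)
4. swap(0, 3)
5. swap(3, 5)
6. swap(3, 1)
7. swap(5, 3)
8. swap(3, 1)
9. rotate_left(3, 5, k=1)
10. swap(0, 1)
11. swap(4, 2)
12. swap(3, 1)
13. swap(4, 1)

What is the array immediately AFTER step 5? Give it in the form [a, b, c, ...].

Answer: [2, 3, 1, 0, 4, 5]

Derivation:
After 1 (swap(0, 1)): [5, 3, 2, 0, 4, 1]
After 2 (swap(5, 3)): [5, 3, 2, 1, 4, 0]
After 3 (reverse(2, 3)): [5, 3, 1, 2, 4, 0]
After 4 (swap(0, 3)): [2, 3, 1, 5, 4, 0]
After 5 (swap(3, 5)): [2, 3, 1, 0, 4, 5]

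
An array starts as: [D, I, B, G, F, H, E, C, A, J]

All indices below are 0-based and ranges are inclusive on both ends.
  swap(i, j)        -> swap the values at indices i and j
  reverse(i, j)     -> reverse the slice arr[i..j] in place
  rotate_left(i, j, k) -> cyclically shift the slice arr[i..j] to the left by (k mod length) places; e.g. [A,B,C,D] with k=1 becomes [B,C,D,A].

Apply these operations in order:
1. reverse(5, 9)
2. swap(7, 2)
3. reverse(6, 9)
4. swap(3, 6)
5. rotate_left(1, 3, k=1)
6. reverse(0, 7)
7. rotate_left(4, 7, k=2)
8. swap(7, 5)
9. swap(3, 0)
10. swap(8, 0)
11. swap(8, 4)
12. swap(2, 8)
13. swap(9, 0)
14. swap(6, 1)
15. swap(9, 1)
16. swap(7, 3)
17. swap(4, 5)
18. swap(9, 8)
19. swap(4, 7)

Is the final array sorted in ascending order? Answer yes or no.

After 1 (reverse(5, 9)): [D, I, B, G, F, J, A, C, E, H]
After 2 (swap(7, 2)): [D, I, C, G, F, J, A, B, E, H]
After 3 (reverse(6, 9)): [D, I, C, G, F, J, H, E, B, A]
After 4 (swap(3, 6)): [D, I, C, H, F, J, G, E, B, A]
After 5 (rotate_left(1, 3, k=1)): [D, C, H, I, F, J, G, E, B, A]
After 6 (reverse(0, 7)): [E, G, J, F, I, H, C, D, B, A]
After 7 (rotate_left(4, 7, k=2)): [E, G, J, F, C, D, I, H, B, A]
After 8 (swap(7, 5)): [E, G, J, F, C, H, I, D, B, A]
After 9 (swap(3, 0)): [F, G, J, E, C, H, I, D, B, A]
After 10 (swap(8, 0)): [B, G, J, E, C, H, I, D, F, A]
After 11 (swap(8, 4)): [B, G, J, E, F, H, I, D, C, A]
After 12 (swap(2, 8)): [B, G, C, E, F, H, I, D, J, A]
After 13 (swap(9, 0)): [A, G, C, E, F, H, I, D, J, B]
After 14 (swap(6, 1)): [A, I, C, E, F, H, G, D, J, B]
After 15 (swap(9, 1)): [A, B, C, E, F, H, G, D, J, I]
After 16 (swap(7, 3)): [A, B, C, D, F, H, G, E, J, I]
After 17 (swap(4, 5)): [A, B, C, D, H, F, G, E, J, I]
After 18 (swap(9, 8)): [A, B, C, D, H, F, G, E, I, J]
After 19 (swap(4, 7)): [A, B, C, D, E, F, G, H, I, J]

Answer: yes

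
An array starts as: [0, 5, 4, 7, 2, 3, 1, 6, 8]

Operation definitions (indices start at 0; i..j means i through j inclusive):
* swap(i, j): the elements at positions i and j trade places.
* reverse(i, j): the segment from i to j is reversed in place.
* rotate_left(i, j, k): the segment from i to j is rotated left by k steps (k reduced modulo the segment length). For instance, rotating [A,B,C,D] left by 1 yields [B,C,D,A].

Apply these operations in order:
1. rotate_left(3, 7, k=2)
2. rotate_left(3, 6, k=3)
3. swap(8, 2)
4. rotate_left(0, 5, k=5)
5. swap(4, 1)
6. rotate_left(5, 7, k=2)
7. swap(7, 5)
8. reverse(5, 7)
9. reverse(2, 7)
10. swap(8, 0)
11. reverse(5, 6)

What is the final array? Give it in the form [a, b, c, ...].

After 1 (rotate_left(3, 7, k=2)): [0, 5, 4, 3, 1, 6, 7, 2, 8]
After 2 (rotate_left(3, 6, k=3)): [0, 5, 4, 7, 3, 1, 6, 2, 8]
After 3 (swap(8, 2)): [0, 5, 8, 7, 3, 1, 6, 2, 4]
After 4 (rotate_left(0, 5, k=5)): [1, 0, 5, 8, 7, 3, 6, 2, 4]
After 5 (swap(4, 1)): [1, 7, 5, 8, 0, 3, 6, 2, 4]
After 6 (rotate_left(5, 7, k=2)): [1, 7, 5, 8, 0, 2, 3, 6, 4]
After 7 (swap(7, 5)): [1, 7, 5, 8, 0, 6, 3, 2, 4]
After 8 (reverse(5, 7)): [1, 7, 5, 8, 0, 2, 3, 6, 4]
After 9 (reverse(2, 7)): [1, 7, 6, 3, 2, 0, 8, 5, 4]
After 10 (swap(8, 0)): [4, 7, 6, 3, 2, 0, 8, 5, 1]
After 11 (reverse(5, 6)): [4, 7, 6, 3, 2, 8, 0, 5, 1]

Answer: [4, 7, 6, 3, 2, 8, 0, 5, 1]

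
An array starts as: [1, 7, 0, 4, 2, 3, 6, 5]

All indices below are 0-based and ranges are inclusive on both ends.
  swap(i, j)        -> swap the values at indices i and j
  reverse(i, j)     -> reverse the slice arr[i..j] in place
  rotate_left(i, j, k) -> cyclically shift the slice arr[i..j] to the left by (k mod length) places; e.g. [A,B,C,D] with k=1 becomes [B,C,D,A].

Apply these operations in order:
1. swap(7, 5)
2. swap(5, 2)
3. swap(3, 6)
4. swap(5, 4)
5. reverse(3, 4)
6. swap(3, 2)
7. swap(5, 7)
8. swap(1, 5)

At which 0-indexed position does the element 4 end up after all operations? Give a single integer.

After 1 (swap(7, 5)): [1, 7, 0, 4, 2, 5, 6, 3]
After 2 (swap(5, 2)): [1, 7, 5, 4, 2, 0, 6, 3]
After 3 (swap(3, 6)): [1, 7, 5, 6, 2, 0, 4, 3]
After 4 (swap(5, 4)): [1, 7, 5, 6, 0, 2, 4, 3]
After 5 (reverse(3, 4)): [1, 7, 5, 0, 6, 2, 4, 3]
After 6 (swap(3, 2)): [1, 7, 0, 5, 6, 2, 4, 3]
After 7 (swap(5, 7)): [1, 7, 0, 5, 6, 3, 4, 2]
After 8 (swap(1, 5)): [1, 3, 0, 5, 6, 7, 4, 2]

Answer: 6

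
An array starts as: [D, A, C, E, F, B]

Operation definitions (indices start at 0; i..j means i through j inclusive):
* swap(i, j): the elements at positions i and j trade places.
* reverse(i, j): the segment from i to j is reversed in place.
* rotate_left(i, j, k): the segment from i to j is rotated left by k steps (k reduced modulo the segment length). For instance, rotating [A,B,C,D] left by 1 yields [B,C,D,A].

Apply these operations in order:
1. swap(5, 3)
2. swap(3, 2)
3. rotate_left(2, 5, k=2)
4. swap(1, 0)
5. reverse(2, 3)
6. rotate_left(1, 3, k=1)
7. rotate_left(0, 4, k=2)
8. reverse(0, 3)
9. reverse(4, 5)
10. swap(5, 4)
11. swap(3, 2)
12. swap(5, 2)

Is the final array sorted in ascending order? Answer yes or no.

After 1 (swap(5, 3)): [D, A, C, B, F, E]
After 2 (swap(3, 2)): [D, A, B, C, F, E]
After 3 (rotate_left(2, 5, k=2)): [D, A, F, E, B, C]
After 4 (swap(1, 0)): [A, D, F, E, B, C]
After 5 (reverse(2, 3)): [A, D, E, F, B, C]
After 6 (rotate_left(1, 3, k=1)): [A, E, F, D, B, C]
After 7 (rotate_left(0, 4, k=2)): [F, D, B, A, E, C]
After 8 (reverse(0, 3)): [A, B, D, F, E, C]
After 9 (reverse(4, 5)): [A, B, D, F, C, E]
After 10 (swap(5, 4)): [A, B, D, F, E, C]
After 11 (swap(3, 2)): [A, B, F, D, E, C]
After 12 (swap(5, 2)): [A, B, C, D, E, F]

Answer: yes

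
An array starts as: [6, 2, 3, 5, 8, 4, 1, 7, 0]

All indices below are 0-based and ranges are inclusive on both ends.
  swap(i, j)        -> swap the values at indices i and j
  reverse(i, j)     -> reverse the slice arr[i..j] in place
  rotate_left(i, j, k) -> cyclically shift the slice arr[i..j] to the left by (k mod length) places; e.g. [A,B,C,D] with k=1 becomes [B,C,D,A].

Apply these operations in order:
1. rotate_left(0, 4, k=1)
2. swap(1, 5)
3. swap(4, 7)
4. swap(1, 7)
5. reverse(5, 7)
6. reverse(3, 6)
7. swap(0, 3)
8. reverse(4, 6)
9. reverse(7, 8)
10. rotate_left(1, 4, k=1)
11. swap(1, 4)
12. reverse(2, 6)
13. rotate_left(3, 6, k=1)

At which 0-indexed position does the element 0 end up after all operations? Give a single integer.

After 1 (rotate_left(0, 4, k=1)): [2, 3, 5, 8, 6, 4, 1, 7, 0]
After 2 (swap(1, 5)): [2, 4, 5, 8, 6, 3, 1, 7, 0]
After 3 (swap(4, 7)): [2, 4, 5, 8, 7, 3, 1, 6, 0]
After 4 (swap(1, 7)): [2, 6, 5, 8, 7, 3, 1, 4, 0]
After 5 (reverse(5, 7)): [2, 6, 5, 8, 7, 4, 1, 3, 0]
After 6 (reverse(3, 6)): [2, 6, 5, 1, 4, 7, 8, 3, 0]
After 7 (swap(0, 3)): [1, 6, 5, 2, 4, 7, 8, 3, 0]
After 8 (reverse(4, 6)): [1, 6, 5, 2, 8, 7, 4, 3, 0]
After 9 (reverse(7, 8)): [1, 6, 5, 2, 8, 7, 4, 0, 3]
After 10 (rotate_left(1, 4, k=1)): [1, 5, 2, 8, 6, 7, 4, 0, 3]
After 11 (swap(1, 4)): [1, 6, 2, 8, 5, 7, 4, 0, 3]
After 12 (reverse(2, 6)): [1, 6, 4, 7, 5, 8, 2, 0, 3]
After 13 (rotate_left(3, 6, k=1)): [1, 6, 4, 5, 8, 2, 7, 0, 3]

Answer: 7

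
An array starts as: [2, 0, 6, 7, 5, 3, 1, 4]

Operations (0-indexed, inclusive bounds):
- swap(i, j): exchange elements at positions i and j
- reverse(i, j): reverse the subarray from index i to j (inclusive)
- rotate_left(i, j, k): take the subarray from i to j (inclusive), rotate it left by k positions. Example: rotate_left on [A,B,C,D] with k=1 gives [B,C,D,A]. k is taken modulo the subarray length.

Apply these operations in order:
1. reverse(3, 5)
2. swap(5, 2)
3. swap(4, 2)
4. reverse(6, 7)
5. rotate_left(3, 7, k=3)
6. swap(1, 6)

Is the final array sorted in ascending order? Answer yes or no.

Answer: no

Derivation:
After 1 (reverse(3, 5)): [2, 0, 6, 3, 5, 7, 1, 4]
After 2 (swap(5, 2)): [2, 0, 7, 3, 5, 6, 1, 4]
After 3 (swap(4, 2)): [2, 0, 5, 3, 7, 6, 1, 4]
After 4 (reverse(6, 7)): [2, 0, 5, 3, 7, 6, 4, 1]
After 5 (rotate_left(3, 7, k=3)): [2, 0, 5, 4, 1, 3, 7, 6]
After 6 (swap(1, 6)): [2, 7, 5, 4, 1, 3, 0, 6]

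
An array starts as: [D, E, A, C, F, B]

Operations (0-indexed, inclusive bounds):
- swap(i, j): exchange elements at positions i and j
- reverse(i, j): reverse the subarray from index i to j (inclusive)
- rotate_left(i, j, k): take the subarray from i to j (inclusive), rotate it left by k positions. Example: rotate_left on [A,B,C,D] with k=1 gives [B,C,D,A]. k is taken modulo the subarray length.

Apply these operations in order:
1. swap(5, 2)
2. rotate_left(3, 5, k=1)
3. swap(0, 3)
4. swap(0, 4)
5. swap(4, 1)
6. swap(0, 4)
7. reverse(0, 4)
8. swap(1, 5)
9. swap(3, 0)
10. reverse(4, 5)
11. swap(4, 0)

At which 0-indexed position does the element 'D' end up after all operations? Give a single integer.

After 1 (swap(5, 2)): [D, E, B, C, F, A]
After 2 (rotate_left(3, 5, k=1)): [D, E, B, F, A, C]
After 3 (swap(0, 3)): [F, E, B, D, A, C]
After 4 (swap(0, 4)): [A, E, B, D, F, C]
After 5 (swap(4, 1)): [A, F, B, D, E, C]
After 6 (swap(0, 4)): [E, F, B, D, A, C]
After 7 (reverse(0, 4)): [A, D, B, F, E, C]
After 8 (swap(1, 5)): [A, C, B, F, E, D]
After 9 (swap(3, 0)): [F, C, B, A, E, D]
After 10 (reverse(4, 5)): [F, C, B, A, D, E]
After 11 (swap(4, 0)): [D, C, B, A, F, E]

Answer: 0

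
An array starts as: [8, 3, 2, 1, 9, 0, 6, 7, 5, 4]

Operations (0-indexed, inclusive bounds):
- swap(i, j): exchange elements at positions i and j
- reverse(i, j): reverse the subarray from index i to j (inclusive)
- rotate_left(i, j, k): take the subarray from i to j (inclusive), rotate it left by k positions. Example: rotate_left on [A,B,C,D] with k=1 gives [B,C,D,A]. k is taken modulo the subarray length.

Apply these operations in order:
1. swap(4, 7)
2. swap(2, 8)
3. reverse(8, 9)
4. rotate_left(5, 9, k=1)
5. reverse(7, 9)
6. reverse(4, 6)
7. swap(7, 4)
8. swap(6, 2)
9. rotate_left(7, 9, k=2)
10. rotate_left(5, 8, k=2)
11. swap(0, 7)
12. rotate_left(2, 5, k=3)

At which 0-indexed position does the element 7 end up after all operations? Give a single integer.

Answer: 3

Derivation:
After 1 (swap(4, 7)): [8, 3, 2, 1, 7, 0, 6, 9, 5, 4]
After 2 (swap(2, 8)): [8, 3, 5, 1, 7, 0, 6, 9, 2, 4]
After 3 (reverse(8, 9)): [8, 3, 5, 1, 7, 0, 6, 9, 4, 2]
After 4 (rotate_left(5, 9, k=1)): [8, 3, 5, 1, 7, 6, 9, 4, 2, 0]
After 5 (reverse(7, 9)): [8, 3, 5, 1, 7, 6, 9, 0, 2, 4]
After 6 (reverse(4, 6)): [8, 3, 5, 1, 9, 6, 7, 0, 2, 4]
After 7 (swap(7, 4)): [8, 3, 5, 1, 0, 6, 7, 9, 2, 4]
After 8 (swap(6, 2)): [8, 3, 7, 1, 0, 6, 5, 9, 2, 4]
After 9 (rotate_left(7, 9, k=2)): [8, 3, 7, 1, 0, 6, 5, 4, 9, 2]
After 10 (rotate_left(5, 8, k=2)): [8, 3, 7, 1, 0, 4, 9, 6, 5, 2]
After 11 (swap(0, 7)): [6, 3, 7, 1, 0, 4, 9, 8, 5, 2]
After 12 (rotate_left(2, 5, k=3)): [6, 3, 4, 7, 1, 0, 9, 8, 5, 2]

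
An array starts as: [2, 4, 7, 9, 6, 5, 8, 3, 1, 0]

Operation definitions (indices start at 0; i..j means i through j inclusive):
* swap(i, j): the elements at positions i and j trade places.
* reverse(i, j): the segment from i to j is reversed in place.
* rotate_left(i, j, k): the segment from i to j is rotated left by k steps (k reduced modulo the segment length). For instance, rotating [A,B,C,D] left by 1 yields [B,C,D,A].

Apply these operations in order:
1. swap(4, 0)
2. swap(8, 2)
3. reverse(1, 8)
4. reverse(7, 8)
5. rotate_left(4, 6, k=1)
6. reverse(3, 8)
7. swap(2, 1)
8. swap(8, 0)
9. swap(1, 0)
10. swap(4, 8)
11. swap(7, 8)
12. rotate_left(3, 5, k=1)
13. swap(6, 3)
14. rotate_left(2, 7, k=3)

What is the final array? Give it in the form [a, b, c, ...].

Answer: [3, 8, 1, 6, 4, 7, 9, 5, 2, 0]

Derivation:
After 1 (swap(4, 0)): [6, 4, 7, 9, 2, 5, 8, 3, 1, 0]
After 2 (swap(8, 2)): [6, 4, 1, 9, 2, 5, 8, 3, 7, 0]
After 3 (reverse(1, 8)): [6, 7, 3, 8, 5, 2, 9, 1, 4, 0]
After 4 (reverse(7, 8)): [6, 7, 3, 8, 5, 2, 9, 4, 1, 0]
After 5 (rotate_left(4, 6, k=1)): [6, 7, 3, 8, 2, 9, 5, 4, 1, 0]
After 6 (reverse(3, 8)): [6, 7, 3, 1, 4, 5, 9, 2, 8, 0]
After 7 (swap(2, 1)): [6, 3, 7, 1, 4, 5, 9, 2, 8, 0]
After 8 (swap(8, 0)): [8, 3, 7, 1, 4, 5, 9, 2, 6, 0]
After 9 (swap(1, 0)): [3, 8, 7, 1, 4, 5, 9, 2, 6, 0]
After 10 (swap(4, 8)): [3, 8, 7, 1, 6, 5, 9, 2, 4, 0]
After 11 (swap(7, 8)): [3, 8, 7, 1, 6, 5, 9, 4, 2, 0]
After 12 (rotate_left(3, 5, k=1)): [3, 8, 7, 6, 5, 1, 9, 4, 2, 0]
After 13 (swap(6, 3)): [3, 8, 7, 9, 5, 1, 6, 4, 2, 0]
After 14 (rotate_left(2, 7, k=3)): [3, 8, 1, 6, 4, 7, 9, 5, 2, 0]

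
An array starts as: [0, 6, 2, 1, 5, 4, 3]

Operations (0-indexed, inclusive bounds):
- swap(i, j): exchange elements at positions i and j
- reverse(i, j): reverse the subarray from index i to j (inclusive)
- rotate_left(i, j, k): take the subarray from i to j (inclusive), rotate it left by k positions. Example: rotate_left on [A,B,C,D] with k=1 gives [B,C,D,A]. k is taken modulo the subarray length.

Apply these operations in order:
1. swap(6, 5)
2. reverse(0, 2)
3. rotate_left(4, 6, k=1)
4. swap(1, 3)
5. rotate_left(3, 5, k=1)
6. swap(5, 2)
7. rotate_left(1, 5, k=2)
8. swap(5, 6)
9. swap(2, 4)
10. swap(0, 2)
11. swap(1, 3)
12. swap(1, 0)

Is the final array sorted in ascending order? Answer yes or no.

After 1 (swap(6, 5)): [0, 6, 2, 1, 5, 3, 4]
After 2 (reverse(0, 2)): [2, 6, 0, 1, 5, 3, 4]
After 3 (rotate_left(4, 6, k=1)): [2, 6, 0, 1, 3, 4, 5]
After 4 (swap(1, 3)): [2, 1, 0, 6, 3, 4, 5]
After 5 (rotate_left(3, 5, k=1)): [2, 1, 0, 3, 4, 6, 5]
After 6 (swap(5, 2)): [2, 1, 6, 3, 4, 0, 5]
After 7 (rotate_left(1, 5, k=2)): [2, 3, 4, 0, 1, 6, 5]
After 8 (swap(5, 6)): [2, 3, 4, 0, 1, 5, 6]
After 9 (swap(2, 4)): [2, 3, 1, 0, 4, 5, 6]
After 10 (swap(0, 2)): [1, 3, 2, 0, 4, 5, 6]
After 11 (swap(1, 3)): [1, 0, 2, 3, 4, 5, 6]
After 12 (swap(1, 0)): [0, 1, 2, 3, 4, 5, 6]

Answer: yes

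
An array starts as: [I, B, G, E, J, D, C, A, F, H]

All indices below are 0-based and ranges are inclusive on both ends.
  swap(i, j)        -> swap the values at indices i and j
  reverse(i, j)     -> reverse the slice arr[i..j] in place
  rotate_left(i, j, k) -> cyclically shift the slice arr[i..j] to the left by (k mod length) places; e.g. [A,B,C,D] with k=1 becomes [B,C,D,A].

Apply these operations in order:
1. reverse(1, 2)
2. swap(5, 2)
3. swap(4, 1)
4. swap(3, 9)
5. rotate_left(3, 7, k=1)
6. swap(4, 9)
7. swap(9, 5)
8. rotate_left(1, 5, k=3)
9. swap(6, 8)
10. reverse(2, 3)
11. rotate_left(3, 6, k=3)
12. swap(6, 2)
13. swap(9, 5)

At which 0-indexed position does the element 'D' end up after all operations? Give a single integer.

After 1 (reverse(1, 2)): [I, G, B, E, J, D, C, A, F, H]
After 2 (swap(5, 2)): [I, G, D, E, J, B, C, A, F, H]
After 3 (swap(4, 1)): [I, J, D, E, G, B, C, A, F, H]
After 4 (swap(3, 9)): [I, J, D, H, G, B, C, A, F, E]
After 5 (rotate_left(3, 7, k=1)): [I, J, D, G, B, C, A, H, F, E]
After 6 (swap(4, 9)): [I, J, D, G, E, C, A, H, F, B]
After 7 (swap(9, 5)): [I, J, D, G, E, B, A, H, F, C]
After 8 (rotate_left(1, 5, k=3)): [I, E, B, J, D, G, A, H, F, C]
After 9 (swap(6, 8)): [I, E, B, J, D, G, F, H, A, C]
After 10 (reverse(2, 3)): [I, E, J, B, D, G, F, H, A, C]
After 11 (rotate_left(3, 6, k=3)): [I, E, J, F, B, D, G, H, A, C]
After 12 (swap(6, 2)): [I, E, G, F, B, D, J, H, A, C]
After 13 (swap(9, 5)): [I, E, G, F, B, C, J, H, A, D]

Answer: 9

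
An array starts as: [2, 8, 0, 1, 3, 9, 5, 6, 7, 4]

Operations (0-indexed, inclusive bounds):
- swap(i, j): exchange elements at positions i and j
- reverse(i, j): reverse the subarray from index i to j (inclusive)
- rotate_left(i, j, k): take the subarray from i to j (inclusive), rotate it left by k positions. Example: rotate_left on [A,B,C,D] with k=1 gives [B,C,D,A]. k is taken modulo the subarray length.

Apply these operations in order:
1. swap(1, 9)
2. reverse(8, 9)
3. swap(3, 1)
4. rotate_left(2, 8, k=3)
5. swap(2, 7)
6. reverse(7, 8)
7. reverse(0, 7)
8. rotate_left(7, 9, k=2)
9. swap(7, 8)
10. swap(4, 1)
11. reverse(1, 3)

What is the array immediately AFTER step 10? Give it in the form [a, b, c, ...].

After 1 (swap(1, 9)): [2, 4, 0, 1, 3, 9, 5, 6, 7, 8]
After 2 (reverse(8, 9)): [2, 4, 0, 1, 3, 9, 5, 6, 8, 7]
After 3 (swap(3, 1)): [2, 1, 0, 4, 3, 9, 5, 6, 8, 7]
After 4 (rotate_left(2, 8, k=3)): [2, 1, 9, 5, 6, 8, 0, 4, 3, 7]
After 5 (swap(2, 7)): [2, 1, 4, 5, 6, 8, 0, 9, 3, 7]
After 6 (reverse(7, 8)): [2, 1, 4, 5, 6, 8, 0, 3, 9, 7]
After 7 (reverse(0, 7)): [3, 0, 8, 6, 5, 4, 1, 2, 9, 7]
After 8 (rotate_left(7, 9, k=2)): [3, 0, 8, 6, 5, 4, 1, 7, 2, 9]
After 9 (swap(7, 8)): [3, 0, 8, 6, 5, 4, 1, 2, 7, 9]
After 10 (swap(4, 1)): [3, 5, 8, 6, 0, 4, 1, 2, 7, 9]

Answer: [3, 5, 8, 6, 0, 4, 1, 2, 7, 9]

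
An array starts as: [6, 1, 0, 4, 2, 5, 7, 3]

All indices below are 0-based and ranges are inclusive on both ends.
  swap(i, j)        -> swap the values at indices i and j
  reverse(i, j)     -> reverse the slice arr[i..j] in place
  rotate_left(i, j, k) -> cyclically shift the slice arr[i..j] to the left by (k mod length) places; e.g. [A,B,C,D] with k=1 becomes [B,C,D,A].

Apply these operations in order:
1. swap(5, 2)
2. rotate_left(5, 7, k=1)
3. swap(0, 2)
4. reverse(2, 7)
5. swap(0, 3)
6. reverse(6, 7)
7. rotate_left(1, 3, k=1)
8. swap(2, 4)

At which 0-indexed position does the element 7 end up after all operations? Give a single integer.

After 1 (swap(5, 2)): [6, 1, 5, 4, 2, 0, 7, 3]
After 2 (rotate_left(5, 7, k=1)): [6, 1, 5, 4, 2, 7, 3, 0]
After 3 (swap(0, 2)): [5, 1, 6, 4, 2, 7, 3, 0]
After 4 (reverse(2, 7)): [5, 1, 0, 3, 7, 2, 4, 6]
After 5 (swap(0, 3)): [3, 1, 0, 5, 7, 2, 4, 6]
After 6 (reverse(6, 7)): [3, 1, 0, 5, 7, 2, 6, 4]
After 7 (rotate_left(1, 3, k=1)): [3, 0, 5, 1, 7, 2, 6, 4]
After 8 (swap(2, 4)): [3, 0, 7, 1, 5, 2, 6, 4]

Answer: 2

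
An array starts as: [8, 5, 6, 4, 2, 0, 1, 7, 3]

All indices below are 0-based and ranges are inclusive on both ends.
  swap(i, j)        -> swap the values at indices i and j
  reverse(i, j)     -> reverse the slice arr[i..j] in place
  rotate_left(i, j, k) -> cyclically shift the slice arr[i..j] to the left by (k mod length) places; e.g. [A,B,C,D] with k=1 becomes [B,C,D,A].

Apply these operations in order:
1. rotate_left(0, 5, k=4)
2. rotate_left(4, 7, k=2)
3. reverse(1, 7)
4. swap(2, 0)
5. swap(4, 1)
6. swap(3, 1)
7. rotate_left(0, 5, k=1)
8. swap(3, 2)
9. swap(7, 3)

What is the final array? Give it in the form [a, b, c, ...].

After 1 (rotate_left(0, 5, k=4)): [2, 0, 8, 5, 6, 4, 1, 7, 3]
After 2 (rotate_left(4, 7, k=2)): [2, 0, 8, 5, 1, 7, 6, 4, 3]
After 3 (reverse(1, 7)): [2, 4, 6, 7, 1, 5, 8, 0, 3]
After 4 (swap(2, 0)): [6, 4, 2, 7, 1, 5, 8, 0, 3]
After 5 (swap(4, 1)): [6, 1, 2, 7, 4, 5, 8, 0, 3]
After 6 (swap(3, 1)): [6, 7, 2, 1, 4, 5, 8, 0, 3]
After 7 (rotate_left(0, 5, k=1)): [7, 2, 1, 4, 5, 6, 8, 0, 3]
After 8 (swap(3, 2)): [7, 2, 4, 1, 5, 6, 8, 0, 3]
After 9 (swap(7, 3)): [7, 2, 4, 0, 5, 6, 8, 1, 3]

Answer: [7, 2, 4, 0, 5, 6, 8, 1, 3]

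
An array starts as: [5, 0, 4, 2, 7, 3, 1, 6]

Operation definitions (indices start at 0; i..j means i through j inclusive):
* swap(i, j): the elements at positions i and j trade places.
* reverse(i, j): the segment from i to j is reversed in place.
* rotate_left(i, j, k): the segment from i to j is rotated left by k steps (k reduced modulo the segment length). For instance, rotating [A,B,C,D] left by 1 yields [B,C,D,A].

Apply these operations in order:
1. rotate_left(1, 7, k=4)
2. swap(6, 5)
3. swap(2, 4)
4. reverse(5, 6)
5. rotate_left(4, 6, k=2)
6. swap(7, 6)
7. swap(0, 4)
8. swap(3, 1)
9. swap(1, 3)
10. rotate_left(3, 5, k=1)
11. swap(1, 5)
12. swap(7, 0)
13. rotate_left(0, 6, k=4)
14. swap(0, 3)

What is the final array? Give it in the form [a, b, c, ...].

After 1 (rotate_left(1, 7, k=4)): [5, 3, 1, 6, 0, 4, 2, 7]
After 2 (swap(6, 5)): [5, 3, 1, 6, 0, 2, 4, 7]
After 3 (swap(2, 4)): [5, 3, 0, 6, 1, 2, 4, 7]
After 4 (reverse(5, 6)): [5, 3, 0, 6, 1, 4, 2, 7]
After 5 (rotate_left(4, 6, k=2)): [5, 3, 0, 6, 2, 1, 4, 7]
After 6 (swap(7, 6)): [5, 3, 0, 6, 2, 1, 7, 4]
After 7 (swap(0, 4)): [2, 3, 0, 6, 5, 1, 7, 4]
After 8 (swap(3, 1)): [2, 6, 0, 3, 5, 1, 7, 4]
After 9 (swap(1, 3)): [2, 3, 0, 6, 5, 1, 7, 4]
After 10 (rotate_left(3, 5, k=1)): [2, 3, 0, 5, 1, 6, 7, 4]
After 11 (swap(1, 5)): [2, 6, 0, 5, 1, 3, 7, 4]
After 12 (swap(7, 0)): [4, 6, 0, 5, 1, 3, 7, 2]
After 13 (rotate_left(0, 6, k=4)): [1, 3, 7, 4, 6, 0, 5, 2]
After 14 (swap(0, 3)): [4, 3, 7, 1, 6, 0, 5, 2]

Answer: [4, 3, 7, 1, 6, 0, 5, 2]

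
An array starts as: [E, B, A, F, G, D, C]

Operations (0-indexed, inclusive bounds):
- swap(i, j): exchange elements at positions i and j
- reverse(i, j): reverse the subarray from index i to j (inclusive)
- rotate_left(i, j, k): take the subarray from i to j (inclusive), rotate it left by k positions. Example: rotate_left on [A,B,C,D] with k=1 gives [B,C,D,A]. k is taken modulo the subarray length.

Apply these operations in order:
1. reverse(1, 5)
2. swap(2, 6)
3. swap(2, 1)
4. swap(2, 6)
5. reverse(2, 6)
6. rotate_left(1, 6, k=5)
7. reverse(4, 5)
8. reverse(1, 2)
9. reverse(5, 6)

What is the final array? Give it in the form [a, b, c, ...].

After 1 (reverse(1, 5)): [E, D, G, F, A, B, C]
After 2 (swap(2, 6)): [E, D, C, F, A, B, G]
After 3 (swap(2, 1)): [E, C, D, F, A, B, G]
After 4 (swap(2, 6)): [E, C, G, F, A, B, D]
After 5 (reverse(2, 6)): [E, C, D, B, A, F, G]
After 6 (rotate_left(1, 6, k=5)): [E, G, C, D, B, A, F]
After 7 (reverse(4, 5)): [E, G, C, D, A, B, F]
After 8 (reverse(1, 2)): [E, C, G, D, A, B, F]
After 9 (reverse(5, 6)): [E, C, G, D, A, F, B]

Answer: [E, C, G, D, A, F, B]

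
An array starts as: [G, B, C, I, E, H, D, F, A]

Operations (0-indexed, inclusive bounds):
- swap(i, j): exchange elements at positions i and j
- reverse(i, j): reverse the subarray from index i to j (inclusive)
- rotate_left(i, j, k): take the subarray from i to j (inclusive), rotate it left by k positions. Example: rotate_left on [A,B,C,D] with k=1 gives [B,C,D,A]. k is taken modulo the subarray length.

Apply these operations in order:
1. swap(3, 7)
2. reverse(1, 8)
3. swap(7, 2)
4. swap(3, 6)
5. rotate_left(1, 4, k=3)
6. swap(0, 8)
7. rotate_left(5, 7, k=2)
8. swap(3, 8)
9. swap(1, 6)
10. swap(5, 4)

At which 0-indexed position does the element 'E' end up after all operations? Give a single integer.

After 1 (swap(3, 7)): [G, B, C, F, E, H, D, I, A]
After 2 (reverse(1, 8)): [G, A, I, D, H, E, F, C, B]
After 3 (swap(7, 2)): [G, A, C, D, H, E, F, I, B]
After 4 (swap(3, 6)): [G, A, C, F, H, E, D, I, B]
After 5 (rotate_left(1, 4, k=3)): [G, H, A, C, F, E, D, I, B]
After 6 (swap(0, 8)): [B, H, A, C, F, E, D, I, G]
After 7 (rotate_left(5, 7, k=2)): [B, H, A, C, F, I, E, D, G]
After 8 (swap(3, 8)): [B, H, A, G, F, I, E, D, C]
After 9 (swap(1, 6)): [B, E, A, G, F, I, H, D, C]
After 10 (swap(5, 4)): [B, E, A, G, I, F, H, D, C]

Answer: 1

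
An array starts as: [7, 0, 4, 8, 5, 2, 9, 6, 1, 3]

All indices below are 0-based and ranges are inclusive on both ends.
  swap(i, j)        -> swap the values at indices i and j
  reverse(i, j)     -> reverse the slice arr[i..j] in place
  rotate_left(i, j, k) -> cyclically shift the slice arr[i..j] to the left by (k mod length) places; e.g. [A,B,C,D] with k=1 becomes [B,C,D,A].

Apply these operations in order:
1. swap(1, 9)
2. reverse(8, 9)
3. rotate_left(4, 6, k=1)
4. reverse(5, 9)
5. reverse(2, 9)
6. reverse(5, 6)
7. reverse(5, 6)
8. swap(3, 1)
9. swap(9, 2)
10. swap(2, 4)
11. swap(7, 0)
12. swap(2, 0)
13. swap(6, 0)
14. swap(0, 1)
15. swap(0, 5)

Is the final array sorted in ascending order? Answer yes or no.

Answer: yes

Derivation:
After 1 (swap(1, 9)): [7, 3, 4, 8, 5, 2, 9, 6, 1, 0]
After 2 (reverse(8, 9)): [7, 3, 4, 8, 5, 2, 9, 6, 0, 1]
After 3 (rotate_left(4, 6, k=1)): [7, 3, 4, 8, 2, 9, 5, 6, 0, 1]
After 4 (reverse(5, 9)): [7, 3, 4, 8, 2, 1, 0, 6, 5, 9]
After 5 (reverse(2, 9)): [7, 3, 9, 5, 6, 0, 1, 2, 8, 4]
After 6 (reverse(5, 6)): [7, 3, 9, 5, 6, 1, 0, 2, 8, 4]
After 7 (reverse(5, 6)): [7, 3, 9, 5, 6, 0, 1, 2, 8, 4]
After 8 (swap(3, 1)): [7, 5, 9, 3, 6, 0, 1, 2, 8, 4]
After 9 (swap(9, 2)): [7, 5, 4, 3, 6, 0, 1, 2, 8, 9]
After 10 (swap(2, 4)): [7, 5, 6, 3, 4, 0, 1, 2, 8, 9]
After 11 (swap(7, 0)): [2, 5, 6, 3, 4, 0, 1, 7, 8, 9]
After 12 (swap(2, 0)): [6, 5, 2, 3, 4, 0, 1, 7, 8, 9]
After 13 (swap(6, 0)): [1, 5, 2, 3, 4, 0, 6, 7, 8, 9]
After 14 (swap(0, 1)): [5, 1, 2, 3, 4, 0, 6, 7, 8, 9]
After 15 (swap(0, 5)): [0, 1, 2, 3, 4, 5, 6, 7, 8, 9]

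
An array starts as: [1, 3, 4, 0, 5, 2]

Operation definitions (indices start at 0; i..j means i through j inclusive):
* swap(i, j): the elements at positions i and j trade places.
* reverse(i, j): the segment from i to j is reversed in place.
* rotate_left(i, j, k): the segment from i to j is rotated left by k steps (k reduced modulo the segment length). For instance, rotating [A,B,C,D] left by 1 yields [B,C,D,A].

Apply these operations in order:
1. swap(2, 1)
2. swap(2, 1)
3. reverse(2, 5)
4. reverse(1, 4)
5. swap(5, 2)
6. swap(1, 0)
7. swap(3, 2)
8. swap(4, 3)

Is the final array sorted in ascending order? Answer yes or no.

After 1 (swap(2, 1)): [1, 4, 3, 0, 5, 2]
After 2 (swap(2, 1)): [1, 3, 4, 0, 5, 2]
After 3 (reverse(2, 5)): [1, 3, 2, 5, 0, 4]
After 4 (reverse(1, 4)): [1, 0, 5, 2, 3, 4]
After 5 (swap(5, 2)): [1, 0, 4, 2, 3, 5]
After 6 (swap(1, 0)): [0, 1, 4, 2, 3, 5]
After 7 (swap(3, 2)): [0, 1, 2, 4, 3, 5]
After 8 (swap(4, 3)): [0, 1, 2, 3, 4, 5]

Answer: yes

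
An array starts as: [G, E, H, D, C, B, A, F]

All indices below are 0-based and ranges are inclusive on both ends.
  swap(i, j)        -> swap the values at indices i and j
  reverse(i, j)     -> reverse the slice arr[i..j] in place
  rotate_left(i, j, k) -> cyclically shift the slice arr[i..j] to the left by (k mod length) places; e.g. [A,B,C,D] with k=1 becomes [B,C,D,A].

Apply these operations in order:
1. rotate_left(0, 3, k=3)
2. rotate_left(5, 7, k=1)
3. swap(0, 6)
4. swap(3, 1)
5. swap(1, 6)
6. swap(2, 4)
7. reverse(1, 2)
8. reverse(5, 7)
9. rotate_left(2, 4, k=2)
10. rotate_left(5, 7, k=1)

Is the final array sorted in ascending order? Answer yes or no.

After 1 (rotate_left(0, 3, k=3)): [D, G, E, H, C, B, A, F]
After 2 (rotate_left(5, 7, k=1)): [D, G, E, H, C, A, F, B]
After 3 (swap(0, 6)): [F, G, E, H, C, A, D, B]
After 4 (swap(3, 1)): [F, H, E, G, C, A, D, B]
After 5 (swap(1, 6)): [F, D, E, G, C, A, H, B]
After 6 (swap(2, 4)): [F, D, C, G, E, A, H, B]
After 7 (reverse(1, 2)): [F, C, D, G, E, A, H, B]
After 8 (reverse(5, 7)): [F, C, D, G, E, B, H, A]
After 9 (rotate_left(2, 4, k=2)): [F, C, E, D, G, B, H, A]
After 10 (rotate_left(5, 7, k=1)): [F, C, E, D, G, H, A, B]

Answer: no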